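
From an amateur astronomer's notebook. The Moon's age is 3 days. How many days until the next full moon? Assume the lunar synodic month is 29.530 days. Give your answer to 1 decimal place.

11.8 days

Full moon occurs at elongation 180°, i.e. at age 29.530 × 180/360 = 14.765 d.
That is 14.765 − 3 = 11.765 days ahead.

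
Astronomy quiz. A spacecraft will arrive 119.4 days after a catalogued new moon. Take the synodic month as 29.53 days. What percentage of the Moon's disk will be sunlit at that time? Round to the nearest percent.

Reduce mod P: 119.4 − 4×29.53 = 1.28 d into the current lunation.
The Moon has covered 1.28/29.53 of its cycle, so θ ≈ 360° × 1.28/29.53 = 15.6°.
cos 15.6° = 0.963, so f = (1 − 0.963)/2 = 0.018, so 2%.

2%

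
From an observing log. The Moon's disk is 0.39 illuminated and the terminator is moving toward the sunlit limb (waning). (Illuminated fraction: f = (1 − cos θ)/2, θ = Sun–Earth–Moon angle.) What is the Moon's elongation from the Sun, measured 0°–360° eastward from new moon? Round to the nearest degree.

Invert f = (1 − cos θ)/2 to get cos θ = 1 − 2(0.39) = 0.220, hence θ₀ = arccos 0.220 = 77.3°.
A waning Moon lies in 180°–360°, so θ = 360° − 77.3° = 282.7°.

283°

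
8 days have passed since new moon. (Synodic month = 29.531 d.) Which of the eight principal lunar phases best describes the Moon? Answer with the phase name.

first quarter

At 8/29.531 of the cycle, θ ≈ 98° — the first quarter range.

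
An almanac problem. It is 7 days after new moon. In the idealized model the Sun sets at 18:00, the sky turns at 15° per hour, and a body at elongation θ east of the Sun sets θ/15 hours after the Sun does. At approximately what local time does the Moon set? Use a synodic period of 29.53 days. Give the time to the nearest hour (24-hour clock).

Phase angle: θ = 360°·(7 d)/(29.53 d) = 85.3°.
The Moon trails the Sun by θ/15 = 85.3/15 ≈ 5.69 hours.
18:00 + 5.69 h ≈ 23:41 → 00:00 to the nearest hour.

00:00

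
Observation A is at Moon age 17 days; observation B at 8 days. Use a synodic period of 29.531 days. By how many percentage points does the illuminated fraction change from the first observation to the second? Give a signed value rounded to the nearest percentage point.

θ₁ = 360° × 17/29.531 = 207.2°, f₁ = (1 − cos θ₁)/2 = 0.945.
θ₂ = 360° × 8/29.531 = 97.5°, f₂ = (1 − cos θ₂)/2 = 0.565.
Change = f₂ − f₁ = -0.379 → -38 percentage points.

-38 percentage points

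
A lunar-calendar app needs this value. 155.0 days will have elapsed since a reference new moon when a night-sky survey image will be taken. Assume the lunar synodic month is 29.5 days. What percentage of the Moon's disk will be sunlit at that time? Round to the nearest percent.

Reduce mod P: 155.0 − 5×29.5 = 7.50 d into the current lunation.
Phase angle: θ = 360°·(7.50 d)/(29.5 d) = 91.5°.
Illuminated fraction = (1 − cos 91.5°)/2 = (1 − (-0.027))/2 ≈ 0.513, so 51%.

51%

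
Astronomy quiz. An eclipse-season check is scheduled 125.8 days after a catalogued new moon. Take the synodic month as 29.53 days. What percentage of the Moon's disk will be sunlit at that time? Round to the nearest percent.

53%

Reduce mod P: 125.8 − 4×29.53 = 7.68 d into the current lunation.
The Moon has covered 7.68/29.53 of its cycle, so θ ≈ 360° × 7.68/29.53 = 93.6°.
With cos θ = (-0.063), the lit fraction is (1 − (-0.063))/2 ≈ 0.532, so 53%.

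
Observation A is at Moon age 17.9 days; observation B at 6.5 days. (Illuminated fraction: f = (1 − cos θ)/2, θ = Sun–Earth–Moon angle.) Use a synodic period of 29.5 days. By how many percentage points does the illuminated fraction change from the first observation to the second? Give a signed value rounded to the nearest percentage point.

θ₁ = 360° × 17.9/29.5 = 218.4°, f₁ = (1 − cos θ₁)/2 = 0.892.
θ₂ = 360° × 6.5/29.5 = 79.3°, f₂ = (1 − cos θ₂)/2 = 0.407.
Change = f₂ − f₁ = -0.484 → -48 percentage points.

-48 pp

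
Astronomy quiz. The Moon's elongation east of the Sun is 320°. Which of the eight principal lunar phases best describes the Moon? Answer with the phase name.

320° lies in the waning crescent sector of the 8-phase cycle.

waning crescent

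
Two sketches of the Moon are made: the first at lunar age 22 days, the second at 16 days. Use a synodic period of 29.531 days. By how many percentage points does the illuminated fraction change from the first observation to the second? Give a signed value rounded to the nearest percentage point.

+47 pp

First observation: θ = 360°·22/29.531 = 268.2°, so f = 0.516.
Second observation: θ = 195.0°, f = 0.983.
Δf = 0.983 − 0.516 = +0.467, i.e. +47 pp.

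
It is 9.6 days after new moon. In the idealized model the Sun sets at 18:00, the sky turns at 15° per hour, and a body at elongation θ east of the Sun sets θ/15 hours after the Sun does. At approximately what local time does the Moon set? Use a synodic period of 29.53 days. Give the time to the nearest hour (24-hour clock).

Elongation θ = 360° × 9.6/29.53 ≈ 117.0°.
The Moon trails the Sun by θ/15 = 117.0/15 ≈ 7.80 hours.
18:00 + 7.80 h ≈ 01:48 → 02:00 to the nearest hour.

02:00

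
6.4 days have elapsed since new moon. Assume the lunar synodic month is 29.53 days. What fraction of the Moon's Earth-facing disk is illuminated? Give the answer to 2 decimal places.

The Moon has covered 6.4/29.53 of its cycle, so θ ≈ 360° × 6.4/29.53 = 78.0°.
Illuminated fraction = (1 − cos 78.0°)/2 = (1 − 0.208)/2 ≈ 0.396.

0.40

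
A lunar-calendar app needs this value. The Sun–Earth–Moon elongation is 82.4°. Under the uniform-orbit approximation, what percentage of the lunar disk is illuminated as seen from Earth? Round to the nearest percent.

43%

f = (1 − cos 82.4°)/2 = (1 − 0.132)/2 ≈ 0.434, i.e. 43%.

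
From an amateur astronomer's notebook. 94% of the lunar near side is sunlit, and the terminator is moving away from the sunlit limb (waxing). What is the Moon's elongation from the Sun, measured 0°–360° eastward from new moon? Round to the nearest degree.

152°

cos θ = 1 − 2f = -0.880, giving a principal value of 151.6°.
Before full moon the principal value applies: θ = 151.6°.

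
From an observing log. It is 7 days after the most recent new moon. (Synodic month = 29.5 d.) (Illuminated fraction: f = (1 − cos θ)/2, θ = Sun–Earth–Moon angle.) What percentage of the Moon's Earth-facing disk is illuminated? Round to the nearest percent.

46%

Phase angle: θ = 360°·(7 d)/(29.5 d) = 85.4°.
With cos θ = 0.080, the lit fraction is (1 − 0.080)/2 ≈ 0.460, so 46%.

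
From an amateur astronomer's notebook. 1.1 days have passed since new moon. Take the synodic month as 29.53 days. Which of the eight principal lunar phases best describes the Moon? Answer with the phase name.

new moon

At 1.1/29.53 of the cycle, θ ≈ 13° — the new moon range.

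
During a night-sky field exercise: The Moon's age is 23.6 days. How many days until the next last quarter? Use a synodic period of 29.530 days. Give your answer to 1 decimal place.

Last quarter occurs at elongation 270°, i.e. at age 29.530 × 270/360 = 22.148 d.
This lunation's last quarter (22.148 d) has passed, so add one period: 51.678 − 23.6 = 28.078 days.

28.1 days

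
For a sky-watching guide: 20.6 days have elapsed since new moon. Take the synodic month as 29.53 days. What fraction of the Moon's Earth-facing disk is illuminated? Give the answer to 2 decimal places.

The Moon has covered 20.6/29.53 of its cycle, so θ ≈ 360° × 20.6/29.53 = 251.1°.
cos 251.1° = (-0.323), so f = (1 − (-0.323))/2 = 0.662.

0.66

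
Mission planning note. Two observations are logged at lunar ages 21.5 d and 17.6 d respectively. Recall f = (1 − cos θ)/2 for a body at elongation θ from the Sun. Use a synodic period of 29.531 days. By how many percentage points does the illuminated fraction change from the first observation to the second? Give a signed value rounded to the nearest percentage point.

First observation: θ = 360°·21.5/29.531 = 262.1°, so f = 0.569.
Second observation: θ = 214.6°, f = 0.912.
Δf = 0.912 − 0.569 = +0.343, i.e. +34 pp.

+34 percentage points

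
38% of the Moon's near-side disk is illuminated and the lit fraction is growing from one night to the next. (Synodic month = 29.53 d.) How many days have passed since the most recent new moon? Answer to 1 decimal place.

cos θ = 1 − 2f = 0.240, giving a principal value of 76.1°.
The Moon is waxing (0°–180°), so θ = 76.1° directly.
Age = 29.53 × 76.1°/360° ≈ 6.24 days.

6.2 days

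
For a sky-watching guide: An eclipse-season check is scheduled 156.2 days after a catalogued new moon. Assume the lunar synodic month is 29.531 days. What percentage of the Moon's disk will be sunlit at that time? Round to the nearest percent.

62%

156.2 d spans 5 complete synodic months (5 × 29.531 = 147.66 d) plus 8.54 d.
Elongation θ = 360° × 8.54/29.531 ≈ 104.2°.
Illuminated fraction = (1 − cos 104.2°)/2 = (1 − (-0.245))/2 ≈ 0.622, so 62%.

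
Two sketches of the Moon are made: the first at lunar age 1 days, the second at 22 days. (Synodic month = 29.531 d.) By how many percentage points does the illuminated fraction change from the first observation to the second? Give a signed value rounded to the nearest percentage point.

θ₁ = 360° × 1/29.531 = 12.2°, f₁ = (1 − cos θ₁)/2 = 0.011.
θ₂ = 360° × 22/29.531 = 268.2°, f₂ = (1 − cos θ₂)/2 = 0.516.
Change = f₂ − f₁ = +0.504 → +50 percentage points.

+50 pp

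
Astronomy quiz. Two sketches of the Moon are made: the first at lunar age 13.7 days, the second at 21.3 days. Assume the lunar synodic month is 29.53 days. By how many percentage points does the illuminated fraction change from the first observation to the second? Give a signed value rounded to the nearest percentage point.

θ₁ = 360° × 13.7/29.53 = 167.0°, f₁ = (1 − cos θ₁)/2 = 0.987.
θ₂ = 360° × 21.3/29.53 = 259.7°, f₂ = (1 − cos θ₂)/2 = 0.590.
Change = f₂ − f₁ = -0.398 → -40 percentage points.

-40 percentage points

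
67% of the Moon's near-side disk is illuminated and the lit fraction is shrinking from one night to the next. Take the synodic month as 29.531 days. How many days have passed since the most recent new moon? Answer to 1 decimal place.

Invert f = (1 − cos θ)/2 to get cos θ = 1 − 2(0.67) = -0.340, hence θ₀ = arccos -0.340 = 109.9°.
Since the Moon is past full (waning), take the reflex angle: θ = 360° − 109.9° = 250.1°.
That fraction of the synodic month is 250.1/360 × 29.531 d ≈ 20.52 d.

20.5 days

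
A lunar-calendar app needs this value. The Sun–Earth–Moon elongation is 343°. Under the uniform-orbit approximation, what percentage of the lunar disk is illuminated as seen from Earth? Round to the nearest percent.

Half-versine of 343°: (1 − 0.956)/2 = 0.022, i.e. 2%.

2%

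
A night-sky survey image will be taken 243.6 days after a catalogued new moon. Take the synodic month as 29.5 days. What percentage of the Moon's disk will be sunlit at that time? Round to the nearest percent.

52%

243.6 d spans 8 complete synodic months (8 × 29.5 = 236.00 d) plus 7.60 d.
The Moon has covered 7.60/29.5 of its cycle, so θ ≈ 360° × 7.60/29.5 = 92.7°.
With cos θ = (-0.048), the lit fraction is (1 − (-0.048))/2 ≈ 0.524, so 52%.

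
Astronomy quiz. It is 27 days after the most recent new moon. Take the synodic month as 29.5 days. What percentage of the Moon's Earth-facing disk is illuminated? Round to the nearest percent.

7%

The Moon has covered 27/29.5 of its cycle, so θ ≈ 360° × 27/29.5 = 329.5°.
With cos θ = 0.862, the lit fraction is (1 − 0.862)/2 ≈ 0.069, so 7%.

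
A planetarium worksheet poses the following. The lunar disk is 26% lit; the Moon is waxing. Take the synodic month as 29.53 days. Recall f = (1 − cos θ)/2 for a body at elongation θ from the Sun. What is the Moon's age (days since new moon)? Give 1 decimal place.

Invert f = (1 − cos θ)/2 to get cos θ = 1 − 2(0.26) = 0.480, hence θ₀ = arccos 0.480 = 61.3°.
Before full moon the principal value applies: θ = 61.3°.
Age = 29.53 × 61.3°/360° ≈ 5.03 days.

5.0 days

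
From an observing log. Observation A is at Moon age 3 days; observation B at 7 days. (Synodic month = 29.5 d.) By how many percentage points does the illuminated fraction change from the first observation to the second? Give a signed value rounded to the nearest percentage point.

+36 pp

θ₁ = 360° × 3/29.5 = 36.6°, f₁ = (1 − cos θ₁)/2 = 0.099.
θ₂ = 360° × 7/29.5 = 85.4°, f₂ = (1 − cos θ₂)/2 = 0.460.
Change = f₂ − f₁ = +0.361 → +36 percentage points.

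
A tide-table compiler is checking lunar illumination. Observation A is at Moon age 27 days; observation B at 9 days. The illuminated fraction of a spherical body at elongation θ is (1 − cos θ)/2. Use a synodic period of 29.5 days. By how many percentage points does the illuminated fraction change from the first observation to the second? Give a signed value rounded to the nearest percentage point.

First observation: θ = 360°·27/29.5 = 329.5°, so f = 0.069.
Second observation: θ = 109.8°, f = 0.670.
Δf = 0.670 − 0.069 = +0.600, i.e. +60 pp.

+60 pp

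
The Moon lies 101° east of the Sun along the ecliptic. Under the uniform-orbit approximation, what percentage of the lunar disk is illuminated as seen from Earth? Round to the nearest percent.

60%

cos 101° = (-0.191), so f = (1 − (-0.191))/2 = 0.595, i.e. 60%.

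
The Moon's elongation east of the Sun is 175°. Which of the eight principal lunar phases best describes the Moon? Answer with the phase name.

175° lies in the full moon sector of the 8-phase cycle.

full moon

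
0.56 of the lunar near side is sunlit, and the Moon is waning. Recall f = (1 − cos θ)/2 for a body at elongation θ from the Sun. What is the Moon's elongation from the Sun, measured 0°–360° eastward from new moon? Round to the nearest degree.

From f = (1 − cos θ)/2: cos θ = 1 − 2×0.56 = -0.120; arccos → 96.9°.
Since the Moon is past full (waning), take the reflex angle: θ = 360° − 96.9° = 263.1°.

263°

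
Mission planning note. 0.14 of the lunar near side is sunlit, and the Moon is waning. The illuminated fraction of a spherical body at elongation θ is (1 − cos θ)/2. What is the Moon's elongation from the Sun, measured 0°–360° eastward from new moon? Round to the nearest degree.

Invert f = (1 − cos θ)/2 to get cos θ = 1 − 2(0.14) = 0.720, hence θ₀ = arccos 0.720 = 43.9°.
Since the Moon is past full (waning), take the reflex angle: θ = 360° − 43.9° = 316.1°.

316°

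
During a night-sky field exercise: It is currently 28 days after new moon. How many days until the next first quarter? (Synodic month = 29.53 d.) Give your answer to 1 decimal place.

8.9 days

First quarter occurs at elongation 90°, i.e. at age 29.53 × 90/360 = 7.383 d.
This lunation's first quarter (7.383 d) has passed, so add one period: 36.913 − 28 = 8.913 days.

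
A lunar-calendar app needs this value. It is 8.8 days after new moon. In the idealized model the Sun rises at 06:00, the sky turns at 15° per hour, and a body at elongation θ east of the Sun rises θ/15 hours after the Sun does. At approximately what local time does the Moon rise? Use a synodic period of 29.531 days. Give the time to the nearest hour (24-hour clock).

13:00

Phase angle: θ = 360°·(8.8 d)/(29.531 d) = 107.3°.
Delay after the Sun = 107.3° / (15°/h) ≈ 7.15 h.
06:00 + 7.15 h ≈ 13:09 → 13:00 to the nearest hour.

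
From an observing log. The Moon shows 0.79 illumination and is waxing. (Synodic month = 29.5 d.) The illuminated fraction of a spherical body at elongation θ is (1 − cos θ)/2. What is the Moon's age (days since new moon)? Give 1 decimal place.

10.3 days

Invert f = (1 − cos θ)/2 to get cos θ = 1 − 2(0.79) = -0.580, hence θ₀ = arccos -0.580 = 125.5°.
The Moon is waxing (0°–180°), so θ = 125.5° directly.
At 360°/29.5 d per day, 125.5° corresponds to 10.28 days.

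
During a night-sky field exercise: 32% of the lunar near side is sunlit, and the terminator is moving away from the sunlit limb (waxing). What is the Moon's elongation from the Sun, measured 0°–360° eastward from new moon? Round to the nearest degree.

69°

From f = (1 − cos θ)/2: cos θ = 1 − 2×0.32 = 0.360; arccos → 68.9°.
Waxing ⇒ before full, so θ = 68.9°.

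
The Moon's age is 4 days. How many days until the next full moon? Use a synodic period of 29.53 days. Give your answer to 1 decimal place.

10.8 days

Full moon is 0.5 of the way through the cycle: age 0.5 × 29.53 = 14.765 d.
So 10.765 days remain (14.765 − 4).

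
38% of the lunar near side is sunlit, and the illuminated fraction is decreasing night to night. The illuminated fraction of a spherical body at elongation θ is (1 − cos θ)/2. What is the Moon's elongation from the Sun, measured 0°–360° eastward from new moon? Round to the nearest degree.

From f = (1 − cos θ)/2: cos θ = 1 − 2×0.38 = 0.240; arccos → 76.1°.
Since the Moon is past full (waning), take the reflex angle: θ = 360° − 76.1° = 283.9°.

284°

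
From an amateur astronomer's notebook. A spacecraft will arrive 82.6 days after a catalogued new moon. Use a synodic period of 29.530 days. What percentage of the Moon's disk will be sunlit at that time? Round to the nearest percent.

Reduce mod P: 82.6 − 2×29.530 = 23.54 d into the current lunation.
Phase angle: θ = 360°·(23.54 d)/(29.530 d) = 287.0°.
cos 287.0° = 0.292, so f = (1 − 0.292)/2 = 0.354, so 35%.

35%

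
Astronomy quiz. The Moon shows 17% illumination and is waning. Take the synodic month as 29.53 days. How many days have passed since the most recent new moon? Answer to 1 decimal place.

From f = (1 − cos θ)/2: cos θ = 1 − 2×0.17 = 0.660; arccos → 48.7°.
Since the Moon is past full (waning), take the reflex angle: θ = 360° − 48.7° = 311.3°.
That fraction of the synodic month is 311.3/360 × 29.53 d ≈ 25.54 d.

25.5 days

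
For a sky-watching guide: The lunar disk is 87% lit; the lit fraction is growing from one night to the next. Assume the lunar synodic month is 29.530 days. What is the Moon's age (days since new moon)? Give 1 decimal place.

cos θ = 1 − 2f = -0.740, giving a principal value of 137.7°.
Before full moon the principal value applies: θ = 137.7°.
Age = 29.530 × 137.7°/360° ≈ 11.30 days.

11.3 days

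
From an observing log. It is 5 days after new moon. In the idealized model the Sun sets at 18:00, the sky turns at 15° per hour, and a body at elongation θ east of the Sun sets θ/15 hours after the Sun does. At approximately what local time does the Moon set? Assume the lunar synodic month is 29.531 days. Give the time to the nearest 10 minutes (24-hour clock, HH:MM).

22:00

Elongation θ = 360° × 5/29.531 ≈ 61.0°.
The Moon trails the Sun by θ/15 = 61.0/15 ≈ 4.06 hours.
18:00 + 4.064 h ≈ 22:04 → 22:00 to the nearest ten minutes.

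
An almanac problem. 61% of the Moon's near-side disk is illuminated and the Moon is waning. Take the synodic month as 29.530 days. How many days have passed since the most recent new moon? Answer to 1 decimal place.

Invert f = (1 − cos θ)/2 to get cos θ = 1 − 2(0.61) = -0.220, hence θ₀ = arccos -0.220 = 102.7°.
Waning ⇒ past full, so θ = 360° − 102.7° = 257.3°.
Age = 29.530 × 257.3°/360° ≈ 21.11 days.

21.1 days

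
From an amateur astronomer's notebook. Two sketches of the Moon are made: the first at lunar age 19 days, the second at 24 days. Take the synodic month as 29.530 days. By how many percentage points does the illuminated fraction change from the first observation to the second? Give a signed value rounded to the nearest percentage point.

-50 percentage points

First observation: θ = 360°·19/29.530 = 231.6°, so f = 0.810.
Second observation: θ = 292.6°, f = 0.308.
Δf = 0.308 − 0.810 = -0.502, i.e. -50 pp.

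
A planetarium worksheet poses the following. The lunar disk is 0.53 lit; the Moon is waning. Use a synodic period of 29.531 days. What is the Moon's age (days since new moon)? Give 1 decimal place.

21.9 days

cos θ = 1 − 2f = -0.060, giving a principal value of 93.4°.
Since the Moon is past full (waning), take the reflex angle: θ = 360° − 93.4° = 266.6°.
Age = 29.531 × 266.6°/360° ≈ 21.87 days.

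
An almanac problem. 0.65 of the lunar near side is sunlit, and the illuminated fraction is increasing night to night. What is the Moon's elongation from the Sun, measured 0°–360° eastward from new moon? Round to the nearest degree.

107°

From f = (1 − cos θ)/2: cos θ = 1 − 2×0.65 = -0.300; arccos → 107.5°.
Waxing ⇒ before full, so θ = 107.5°.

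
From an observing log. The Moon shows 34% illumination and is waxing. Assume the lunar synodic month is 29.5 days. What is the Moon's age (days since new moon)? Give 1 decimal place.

From f = (1 − cos θ)/2: cos θ = 1 − 2×0.34 = 0.320; arccos → 71.3°.
Waxing ⇒ before full, so θ = 71.3°.
Age = 29.5 × 71.3°/360° ≈ 5.85 days.

5.8 days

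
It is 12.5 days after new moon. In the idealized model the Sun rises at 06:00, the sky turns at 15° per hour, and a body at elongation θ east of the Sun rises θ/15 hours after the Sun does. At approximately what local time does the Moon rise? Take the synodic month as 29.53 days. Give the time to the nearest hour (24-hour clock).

16:00

The Moon has covered 12.5/29.53 of its cycle, so θ ≈ 360° × 12.5/29.53 = 152.4°.
Delay after the Sun = 152.4° / (15°/h) ≈ 10.16 h.
06:00 + 10.16 h ≈ 16:10 → 16:00 to the nearest hour.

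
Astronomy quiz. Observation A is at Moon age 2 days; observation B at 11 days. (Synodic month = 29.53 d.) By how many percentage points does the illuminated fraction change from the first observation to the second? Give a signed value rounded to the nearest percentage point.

First observation: θ = 360°·2/29.53 = 24.4°, so f = 0.045.
Second observation: θ = 134.1°, f = 0.848.
Δf = 0.848 − 0.045 = +0.803, i.e. +80 pp.

+80 pp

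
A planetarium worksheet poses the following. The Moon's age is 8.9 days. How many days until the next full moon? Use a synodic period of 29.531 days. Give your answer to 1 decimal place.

Full moon occurs at elongation 180°, i.e. at age 29.531 × 180/360 = 14.765 d.
That is 14.765 − 8.9 = 5.865 days ahead.

5.9 days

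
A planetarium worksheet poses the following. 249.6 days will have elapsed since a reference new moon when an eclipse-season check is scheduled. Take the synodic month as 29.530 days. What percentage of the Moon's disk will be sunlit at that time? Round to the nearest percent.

98%

249.6 d spans 8 complete synodic months (8 × 29.530 = 236.24 d) plus 13.36 d.
Elongation θ = 360° × 13.36/29.530 ≈ 162.9°.
With cos θ = (-0.956), the lit fraction is (1 − (-0.956))/2 ≈ 0.978, so 98%.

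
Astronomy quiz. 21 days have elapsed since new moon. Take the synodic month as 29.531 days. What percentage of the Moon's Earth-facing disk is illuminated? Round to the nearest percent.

Phase angle: θ = 360°·(21 d)/(29.531 d) = 256.0°.
Illuminated fraction = (1 − cos 256.0°)/2 = (1 − (-0.242))/2 ≈ 0.621, so 62%.

62%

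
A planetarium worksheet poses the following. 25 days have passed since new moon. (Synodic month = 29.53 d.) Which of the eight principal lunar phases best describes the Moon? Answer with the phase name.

θ ≈ 360° × 25/29.53 = 305°, which falls in the waning crescent sector.

waning crescent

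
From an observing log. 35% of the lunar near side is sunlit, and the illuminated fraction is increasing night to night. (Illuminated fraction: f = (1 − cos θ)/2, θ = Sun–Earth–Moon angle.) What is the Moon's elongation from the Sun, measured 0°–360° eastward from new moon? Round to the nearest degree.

From f = (1 − cos θ)/2: cos θ = 1 − 2×0.35 = 0.300; arccos → 72.5°.
Waxing ⇒ before full, so θ = 72.5°.

73°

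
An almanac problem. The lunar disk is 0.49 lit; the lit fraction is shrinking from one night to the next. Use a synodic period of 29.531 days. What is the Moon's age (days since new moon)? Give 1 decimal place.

cos θ = 1 − 2f = 0.020, giving a principal value of 88.9°.
A waning Moon lies in 180°–360°, so θ = 360° − 88.9° = 271.1°.
At 360°/29.531 d per day, 271.1° corresponds to 22.24 days.

22.2 days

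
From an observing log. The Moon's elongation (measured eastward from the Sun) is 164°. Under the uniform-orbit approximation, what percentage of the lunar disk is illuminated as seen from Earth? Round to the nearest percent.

cos 164° = (-0.961), so f = (1 − (-0.961))/2 = 0.981, i.e. 98%.

98%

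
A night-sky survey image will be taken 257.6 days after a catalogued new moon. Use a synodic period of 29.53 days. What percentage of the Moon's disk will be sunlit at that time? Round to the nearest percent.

58%

257.6 d spans 8 complete synodic months (8 × 29.53 = 236.24 d) plus 21.36 d.
The Moon has covered 21.36/29.53 of its cycle, so θ ≈ 360° × 21.36/29.53 = 260.4°.
With cos θ = (-0.167), the lit fraction is (1 − (-0.167))/2 ≈ 0.583, so 58%.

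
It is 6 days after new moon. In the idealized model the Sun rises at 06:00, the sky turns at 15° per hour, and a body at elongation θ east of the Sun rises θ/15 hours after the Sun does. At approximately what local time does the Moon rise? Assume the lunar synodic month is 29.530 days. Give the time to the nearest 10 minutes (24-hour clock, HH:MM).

The Moon has covered 6/29.530 of its cycle, so θ ≈ 360° × 6/29.530 = 73.1°.
Delay after the Sun = 73.1° / (15°/h) ≈ 4.88 h.
06:00 + 4.876 h ≈ 10:53 → 10:50 to the nearest ten minutes.

10:50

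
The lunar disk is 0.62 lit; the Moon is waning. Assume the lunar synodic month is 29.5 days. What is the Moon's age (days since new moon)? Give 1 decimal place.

21.0 days

Invert f = (1 − cos θ)/2 to get cos θ = 1 − 2(0.62) = -0.240, hence θ₀ = arccos -0.240 = 103.9°.
A waning Moon lies in 180°–360°, so θ = 360° − 103.9° = 256.1°.
Age = 29.5 × 256.1°/360° ≈ 20.99 days.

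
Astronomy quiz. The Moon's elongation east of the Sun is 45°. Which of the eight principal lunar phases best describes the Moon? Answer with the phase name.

waxing crescent

45° lies in the waxing crescent sector of the 8-phase cycle.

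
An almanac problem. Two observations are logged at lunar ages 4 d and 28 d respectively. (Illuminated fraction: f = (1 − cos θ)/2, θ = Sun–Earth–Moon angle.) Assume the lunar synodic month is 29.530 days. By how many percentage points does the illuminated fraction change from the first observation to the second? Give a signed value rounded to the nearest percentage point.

-14 pp

θ₁ = 360° × 4/29.530 = 48.8°, f₁ = (1 − cos θ₁)/2 = 0.170.
θ₂ = 360° × 28/29.530 = 341.3°, f₂ = (1 − cos θ₂)/2 = 0.026.
Change = f₂ − f₁ = -0.144 → -14 percentage points.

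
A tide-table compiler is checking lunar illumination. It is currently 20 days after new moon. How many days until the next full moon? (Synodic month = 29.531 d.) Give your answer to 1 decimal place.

Full moon is 0.5 of the way through the cycle: age 0.5 × 29.531 = 14.765 d.
Already past this cycle's full moon; the next is at 14.765 + 29.531 = 44.296 d, so 44.296 − 20 = 24.296 days.

24.3 days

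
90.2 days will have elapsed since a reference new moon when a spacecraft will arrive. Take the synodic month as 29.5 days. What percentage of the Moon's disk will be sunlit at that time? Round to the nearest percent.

3%

90.2 d spans 3 complete synodic months (3 × 29.5 = 88.50 d) plus 1.70 d.
Phase angle: θ = 360°·(1.70 d)/(29.5 d) = 20.7°.
Illuminated fraction = (1 − cos 20.7°)/2 = (1 − 0.935)/2 ≈ 0.032, so 3%.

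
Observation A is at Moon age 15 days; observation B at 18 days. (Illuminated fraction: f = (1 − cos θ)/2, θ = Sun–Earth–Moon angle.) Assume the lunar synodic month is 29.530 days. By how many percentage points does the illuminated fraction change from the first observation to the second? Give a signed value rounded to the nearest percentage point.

-11 pp

θ₁ = 360° × 15/29.530 = 182.9°, f₁ = (1 − cos θ₁)/2 = 0.999.
θ₂ = 360° × 18/29.530 = 219.4°, f₂ = (1 − cos θ₂)/2 = 0.886.
Change = f₂ − f₁ = -0.113 → -11 percentage points.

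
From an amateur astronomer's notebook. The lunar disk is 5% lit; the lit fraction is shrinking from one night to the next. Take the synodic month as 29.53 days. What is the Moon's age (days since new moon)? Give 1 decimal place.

27.4 days

cos θ = 1 − 2f = 0.900, giving a principal value of 25.8°.
Waning ⇒ past full, so θ = 360° − 25.8° = 334.2°.
That fraction of the synodic month is 334.2/360 × 29.53 d ≈ 27.41 d.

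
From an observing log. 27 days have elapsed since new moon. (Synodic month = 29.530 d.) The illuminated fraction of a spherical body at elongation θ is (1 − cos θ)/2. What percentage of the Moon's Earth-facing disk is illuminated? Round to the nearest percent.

Phase angle: θ = 360°·(27 d)/(29.530 d) = 329.2°.
Illuminated fraction = (1 − cos 329.2°)/2 = (1 − 0.859)/2 ≈ 0.071, so 7%.

7%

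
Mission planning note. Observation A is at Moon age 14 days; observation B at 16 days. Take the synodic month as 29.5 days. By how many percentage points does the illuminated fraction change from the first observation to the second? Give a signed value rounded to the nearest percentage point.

-1 pp

First observation: θ = 360°·14/29.5 = 170.8°, so f = 0.994.
Second observation: θ = 195.3°, f = 0.982.
Δf = 0.982 − 0.994 = -0.011, i.e. -1 pp.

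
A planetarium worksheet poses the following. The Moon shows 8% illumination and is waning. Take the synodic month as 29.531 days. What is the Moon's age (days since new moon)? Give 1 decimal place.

26.8 days

cos θ = 1 − 2f = 0.840, giving a principal value of 32.9°.
A waning Moon lies in 180°–360°, so θ = 360° − 32.9° = 327.1°.
Age = 29.531 × 327.1°/360° ≈ 26.84 days.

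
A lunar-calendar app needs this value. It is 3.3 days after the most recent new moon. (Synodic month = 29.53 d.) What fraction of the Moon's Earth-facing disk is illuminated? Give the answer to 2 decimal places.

The Moon has covered 3.3/29.53 of its cycle, so θ ≈ 360° × 3.3/29.53 = 40.2°.
Illuminated fraction = (1 − cos 40.2°)/2 = (1 − 0.763)/2 ≈ 0.118.

0.12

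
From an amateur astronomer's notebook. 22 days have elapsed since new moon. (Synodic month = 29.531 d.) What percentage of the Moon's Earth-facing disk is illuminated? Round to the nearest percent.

Phase angle: θ = 360°·(22 d)/(29.531 d) = 268.2°.
cos 268.2° = (-0.032), so f = (1 − (-0.032))/2 = 0.516, so 52%.

52%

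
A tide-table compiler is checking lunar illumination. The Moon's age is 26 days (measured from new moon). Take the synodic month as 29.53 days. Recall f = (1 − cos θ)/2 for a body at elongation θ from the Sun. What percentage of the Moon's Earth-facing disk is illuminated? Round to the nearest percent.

The Moon has covered 26/29.53 of its cycle, so θ ≈ 360° × 26/29.53 = 317.0°.
cos 317.0° = 0.731, so f = (1 − 0.731)/2 = 0.135, so 13%.

13%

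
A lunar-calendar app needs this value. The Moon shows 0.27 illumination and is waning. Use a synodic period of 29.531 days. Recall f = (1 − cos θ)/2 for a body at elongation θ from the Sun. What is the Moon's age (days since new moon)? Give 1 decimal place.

Invert f = (1 − cos θ)/2 to get cos θ = 1 − 2(0.27) = 0.460, hence θ₀ = arccos 0.460 = 62.6°.
A waning Moon lies in 180°–360°, so θ = 360° − 62.6° = 297.4°.
That fraction of the synodic month is 297.4/360 × 29.531 d ≈ 24.39 d.

24.4 days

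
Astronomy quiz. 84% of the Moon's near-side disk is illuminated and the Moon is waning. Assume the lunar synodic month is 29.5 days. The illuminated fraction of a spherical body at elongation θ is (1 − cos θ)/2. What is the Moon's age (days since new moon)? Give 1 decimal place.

Invert f = (1 − cos θ)/2 to get cos θ = 1 − 2(0.84) = -0.680, hence θ₀ = arccos -0.680 = 132.8°.
A waning Moon lies in 180°–360°, so θ = 360° − 132.8° = 227.2°.
At 360°/29.5 d per day, 227.2° corresponds to 18.61 days.

18.6 days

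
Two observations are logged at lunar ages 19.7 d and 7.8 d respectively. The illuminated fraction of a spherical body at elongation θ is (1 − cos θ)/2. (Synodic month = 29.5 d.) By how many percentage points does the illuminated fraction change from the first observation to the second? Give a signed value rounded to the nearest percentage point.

-20 percentage points

First observation: θ = 360°·19.7/29.5 = 240.4°, so f = 0.747.
Second observation: θ = 95.2°, f = 0.545.
Δf = 0.545 − 0.747 = -0.202, i.e. -20 pp.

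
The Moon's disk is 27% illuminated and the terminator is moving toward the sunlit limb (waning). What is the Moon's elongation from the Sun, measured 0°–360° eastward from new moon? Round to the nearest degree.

297°

cos θ = 1 − 2f = 0.460, giving a principal value of 62.6°.
Since the Moon is past full (waning), take the reflex angle: θ = 360° − 62.6° = 297.4°.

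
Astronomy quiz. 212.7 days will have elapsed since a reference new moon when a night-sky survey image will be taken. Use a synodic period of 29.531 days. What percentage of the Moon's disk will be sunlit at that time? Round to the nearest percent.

212.7 d spans 7 complete synodic months (7 × 29.531 = 206.72 d) plus 5.98 d.
Elongation θ = 360° × 5.98/29.531 ≈ 72.9°.
cos 72.9° = 0.293, so f = (1 − 0.293)/2 = 0.353, so 35%.

35%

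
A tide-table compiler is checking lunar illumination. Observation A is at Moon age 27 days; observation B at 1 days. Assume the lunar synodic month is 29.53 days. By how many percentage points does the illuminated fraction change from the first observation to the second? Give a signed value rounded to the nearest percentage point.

-6 percentage points

θ₁ = 360° × 27/29.53 = 329.2°, f₁ = (1 − cos θ₁)/2 = 0.071.
θ₂ = 360° × 1/29.53 = 12.2°, f₂ = (1 − cos θ₂)/2 = 0.011.
Change = f₂ − f₁ = -0.059 → -6 percentage points.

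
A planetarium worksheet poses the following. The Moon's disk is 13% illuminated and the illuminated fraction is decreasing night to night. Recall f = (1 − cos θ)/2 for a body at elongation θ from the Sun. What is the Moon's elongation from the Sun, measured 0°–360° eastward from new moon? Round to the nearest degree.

Invert f = (1 − cos θ)/2 to get cos θ = 1 − 2(0.13) = 0.740, hence θ₀ = arccos 0.740 = 42.3°.
Since the Moon is past full (waning), take the reflex angle: θ = 360° − 42.3° = 317.7°.

318°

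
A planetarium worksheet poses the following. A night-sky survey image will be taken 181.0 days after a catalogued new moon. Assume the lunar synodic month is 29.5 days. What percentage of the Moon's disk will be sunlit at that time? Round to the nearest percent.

181.0 d spans 6 complete synodic months (6 × 29.5 = 177.00 d) plus 4.00 d.
The Moon has covered 4.00/29.5 of its cycle, so θ ≈ 360° × 4.00/29.5 = 48.8°.
With cos θ = 0.659, the lit fraction is (1 − 0.659)/2 ≈ 0.171, so 17%.

17%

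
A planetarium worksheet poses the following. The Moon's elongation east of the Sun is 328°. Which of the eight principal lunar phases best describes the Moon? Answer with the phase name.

waning crescent

328° lies in the waning crescent sector of the 8-phase cycle.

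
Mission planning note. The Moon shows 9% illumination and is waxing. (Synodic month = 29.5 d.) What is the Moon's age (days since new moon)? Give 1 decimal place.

2.9 days

cos θ = 1 − 2f = 0.820, giving a principal value of 34.9°.
Waxing ⇒ before full, so θ = 34.9°.
Age = 29.5 × 34.9°/360° ≈ 2.86 days.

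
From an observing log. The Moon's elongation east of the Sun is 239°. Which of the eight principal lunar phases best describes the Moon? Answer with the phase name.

The waning gibbous sector spans roughly 202°–248°; 239° falls inside it.

waning gibbous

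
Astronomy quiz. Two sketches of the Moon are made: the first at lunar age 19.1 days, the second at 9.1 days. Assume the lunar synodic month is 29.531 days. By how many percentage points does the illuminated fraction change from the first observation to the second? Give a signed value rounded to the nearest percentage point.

-12 percentage points

First observation: θ = 360°·19.1/29.531 = 232.8°, so f = 0.802.
Second observation: θ = 110.9°, f = 0.679.
Δf = 0.679 − 0.802 = -0.123, i.e. -12 pp.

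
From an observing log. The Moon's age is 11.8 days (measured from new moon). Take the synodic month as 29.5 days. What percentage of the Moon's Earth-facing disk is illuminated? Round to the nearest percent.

90%

Phase angle: θ = 360°·(11.8 d)/(29.5 d) = 144.0°.
Illuminated fraction = (1 − cos 144.0°)/2 = (1 − (-0.809))/2 ≈ 0.905, so 90%.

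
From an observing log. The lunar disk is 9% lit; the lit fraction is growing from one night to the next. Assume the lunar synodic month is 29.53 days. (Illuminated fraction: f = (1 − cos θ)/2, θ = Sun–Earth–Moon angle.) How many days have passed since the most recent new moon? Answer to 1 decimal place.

2.9 days

cos θ = 1 − 2f = 0.820, giving a principal value of 34.9°.
Before full moon the principal value applies: θ = 34.9°.
Age = 29.53 × 34.9°/360° ≈ 2.86 days.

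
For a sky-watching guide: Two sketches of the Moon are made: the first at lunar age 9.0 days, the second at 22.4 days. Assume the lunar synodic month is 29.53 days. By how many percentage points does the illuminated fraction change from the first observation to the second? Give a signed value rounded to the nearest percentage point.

First observation: θ = 360°·9.0/29.53 = 109.7°, so f = 0.669.
Second observation: θ = 273.1°, f = 0.473.
Δf = 0.473 − 0.669 = -0.196, i.e. -20 pp.

-20 pp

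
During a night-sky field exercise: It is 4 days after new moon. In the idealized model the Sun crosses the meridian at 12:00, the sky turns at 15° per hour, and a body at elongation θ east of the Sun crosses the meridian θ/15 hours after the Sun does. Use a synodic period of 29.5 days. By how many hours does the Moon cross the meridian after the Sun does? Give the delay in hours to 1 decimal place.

3.3 h

Elongation θ = 360° × 4/29.5 ≈ 48.8°.
At 15° of sky rotation per hour, 48.8° corresponds to a 3.25 h lag.
So the Moon crosses the meridian 3.25 h after the Sun.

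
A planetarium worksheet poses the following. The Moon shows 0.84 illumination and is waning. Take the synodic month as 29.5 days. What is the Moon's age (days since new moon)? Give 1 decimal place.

cos θ = 1 − 2f = -0.680, giving a principal value of 132.8°.
A waning Moon lies in 180°–360°, so θ = 360° − 132.8° = 227.2°.
That fraction of the synodic month is 227.2/360 × 29.5 d ≈ 18.61 d.

18.6 days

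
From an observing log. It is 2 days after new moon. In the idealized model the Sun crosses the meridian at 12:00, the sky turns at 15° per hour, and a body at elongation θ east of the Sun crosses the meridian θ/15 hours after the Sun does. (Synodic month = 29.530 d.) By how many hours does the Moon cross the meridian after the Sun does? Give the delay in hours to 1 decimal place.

Elongation θ = 360° × 2/29.530 ≈ 24.4°.
The Moon trails the Sun by θ/15 = 24.4/15 ≈ 1.63 hours.
So the Moon crosses the meridian 1.63 h after the Sun.

1.6 h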